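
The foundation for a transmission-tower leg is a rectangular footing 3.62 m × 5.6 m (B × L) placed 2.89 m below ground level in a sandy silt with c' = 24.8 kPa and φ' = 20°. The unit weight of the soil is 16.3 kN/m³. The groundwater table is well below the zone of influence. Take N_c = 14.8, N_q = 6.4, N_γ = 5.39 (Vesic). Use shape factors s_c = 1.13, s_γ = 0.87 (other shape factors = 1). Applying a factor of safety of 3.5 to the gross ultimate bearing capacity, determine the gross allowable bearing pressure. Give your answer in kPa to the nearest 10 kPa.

q_all ≈ 240 kPa

Effective surcharge at the founding depth q = γ·D_f = 16.3 × 2.89 = 47.107 kPa.
q_ult = c·N_c·s_c + q·N_q + 0.5·γ·B·N_γ·s_γ
     = 24.8 × 14.8 × 1.13 + 47.107 × 6.4 + 0.5 × 16.3 × 3.62 × 5.39 × 0.87
     = 414.76 + 301.48 + 138.35 = 854.59 kPa.
q_all = q_ult / FS = 854.59 / 3.5 = 244.17 kPa.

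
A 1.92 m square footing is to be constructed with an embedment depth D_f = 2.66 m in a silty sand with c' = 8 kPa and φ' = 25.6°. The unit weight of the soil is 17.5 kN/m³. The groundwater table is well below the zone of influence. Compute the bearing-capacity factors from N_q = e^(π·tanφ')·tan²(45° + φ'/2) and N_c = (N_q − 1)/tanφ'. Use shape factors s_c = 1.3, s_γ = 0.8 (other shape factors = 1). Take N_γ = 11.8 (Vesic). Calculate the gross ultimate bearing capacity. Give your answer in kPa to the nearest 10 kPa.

tan25.6° = 0.4791, so N_q = e^(π×0.4791)·tan²(57.8°) = 4.505 × 2.522 = 11.36.
N_c = (11.36 − 1)/tan25.6° = 21.62.
Overburden at base level: q = 17.5 × 2.66 = 46.55 kPa.
Cohesion term c·N_c·s_c = 8 × 21.623 × 1.3 = 224.88 kPa; surcharge term q·N_q = 46.55 × 11.36 = 528.82 kPa; self-weight term 0.5·γ·B·N_γ·s_γ = 0.5 × 17.5 × 1.92 × 11.8 × 0.8 = 158.59 kPa.
q_ult = 224.88 + 528.82 + 158.59 = 912.29 kPa.

q_ult ≈ 910 kPa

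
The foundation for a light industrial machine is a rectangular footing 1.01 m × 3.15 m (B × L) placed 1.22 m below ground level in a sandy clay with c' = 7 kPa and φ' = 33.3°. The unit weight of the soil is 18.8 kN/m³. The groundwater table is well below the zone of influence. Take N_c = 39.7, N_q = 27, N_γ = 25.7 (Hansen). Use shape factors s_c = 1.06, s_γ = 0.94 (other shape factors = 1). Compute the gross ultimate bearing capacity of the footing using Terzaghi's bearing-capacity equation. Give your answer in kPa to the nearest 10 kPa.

q_ult ≈ 1140 kPa

Effective surcharge at the founding depth q = γ·D_f = 18.8 × 1.22 = 22.936 kPa.
q_ult = c·N_c·s_c + q·N_q + 0.5·γ·B·N_γ·s_γ
     = 7 × 39.7 × 1.06 + 22.936 × 27 + 0.5 × 18.8 × 1.01 × 25.7 × 0.94
     = 294.57 + 619.27 + 229.36 = 1143.2 kPa.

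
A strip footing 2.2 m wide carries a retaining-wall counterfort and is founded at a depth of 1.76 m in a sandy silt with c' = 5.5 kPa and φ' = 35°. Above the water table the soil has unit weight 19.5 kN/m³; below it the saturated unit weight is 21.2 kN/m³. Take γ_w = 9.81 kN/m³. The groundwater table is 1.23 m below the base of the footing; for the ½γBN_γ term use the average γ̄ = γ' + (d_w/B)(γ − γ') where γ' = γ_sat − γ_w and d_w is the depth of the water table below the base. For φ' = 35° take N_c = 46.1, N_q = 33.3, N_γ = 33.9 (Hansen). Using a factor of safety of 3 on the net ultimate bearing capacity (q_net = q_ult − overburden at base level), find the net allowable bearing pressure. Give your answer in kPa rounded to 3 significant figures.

Effective surcharge at the founding depth q = γ·D_f = 19.5 × 1.76 = 34.32 kPa.
With d_w = 1.23 m < B, γ̄ = 11.39 + (1.23/2.2) × (19.5 − 11.39) = 15.924 kN/m³.
q_ult = c·N_c + q·N_q + 0.5·γ·B·N_γ
     = 5.5 × 46.1 + 34.32 × 33.3 + 0.5 × 15.924 × 2.2 × 33.9
     = 253.55 + 1142.9 + 593.81 = 1990.2 kPa.
q_net = 1990.2 − 34.32 = 1955.9 kPa.
q_all(net) = 1955.9 / 3 = 651.97 kPa.

q_all(net) ≈ 652 kPa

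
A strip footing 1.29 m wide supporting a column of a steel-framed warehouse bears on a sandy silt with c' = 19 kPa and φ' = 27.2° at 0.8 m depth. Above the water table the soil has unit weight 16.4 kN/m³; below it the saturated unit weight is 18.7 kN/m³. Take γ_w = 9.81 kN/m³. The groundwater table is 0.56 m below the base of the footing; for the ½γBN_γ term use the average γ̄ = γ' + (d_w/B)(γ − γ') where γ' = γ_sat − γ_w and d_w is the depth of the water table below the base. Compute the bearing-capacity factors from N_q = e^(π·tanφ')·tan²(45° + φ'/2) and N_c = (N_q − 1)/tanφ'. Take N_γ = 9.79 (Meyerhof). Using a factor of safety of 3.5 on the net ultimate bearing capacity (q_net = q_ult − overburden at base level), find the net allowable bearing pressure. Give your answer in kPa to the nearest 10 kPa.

N_q = e^(π·tan27.2°)·tan²(58.6°) = 13.49; N_c = (N_q − 1)/tanφ' = 24.3.
q = γ·D_f = 16.4 × 0.8 = 13.12 kPa.
γ' = 8.89 kN/m³; averaging over the depth B below the base, γ̄ = γ' + (d_w/B)(γ − γ') = 12.15 kN/m³.
c·N_c = 19 × 24.3 = 461.7 kPa
q·N_q = 13.12 × 13.488 = 176.97 kPa
0.5·γ·B·N_γ = 0.5 × 12.15 × 1.29 × 9.79 = 76.723 kPa
q_ult = 461.7 + 176.97 + 76.723 = 715.39 kPa.
q_net = 715.39 − 13.12 = 702.27 kPa.
q_all(net) = 702.27 / 3.5 = 200.65 kPa.

q_all(net) ≈ 200 kPa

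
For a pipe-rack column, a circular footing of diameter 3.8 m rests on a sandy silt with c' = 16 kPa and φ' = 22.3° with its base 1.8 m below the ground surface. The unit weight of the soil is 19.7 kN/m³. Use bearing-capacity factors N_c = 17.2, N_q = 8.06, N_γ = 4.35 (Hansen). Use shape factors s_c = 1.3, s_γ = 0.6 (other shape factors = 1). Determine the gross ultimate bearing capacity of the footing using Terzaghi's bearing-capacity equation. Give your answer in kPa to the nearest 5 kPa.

q = γ·D_f = 19.7 × 1.8 = 35.46 kPa.
c·N_c·s_c = 16 × 17.2 × 1.3 = 357.76 kPa
q·N_q = 35.46 × 8.06 = 285.81 kPa
0.5·γ·B·N_γ·s_γ = 0.5 × 19.7 × 3.8 × 4.35 × 0.6 = 97.692 kPa
q_ult = 357.76 + 285.81 + 97.692 = 741.26 kPa.

q_ult ≈ 740 kPa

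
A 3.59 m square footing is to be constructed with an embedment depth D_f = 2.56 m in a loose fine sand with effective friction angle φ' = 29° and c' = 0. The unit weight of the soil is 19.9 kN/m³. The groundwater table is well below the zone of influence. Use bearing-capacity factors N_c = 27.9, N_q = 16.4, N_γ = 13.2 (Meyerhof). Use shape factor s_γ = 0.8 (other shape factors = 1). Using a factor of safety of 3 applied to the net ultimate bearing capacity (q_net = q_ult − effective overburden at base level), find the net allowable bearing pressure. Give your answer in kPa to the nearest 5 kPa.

q_all(net) ≈ 385 kPa

Overburden at base level: q = 19.9 × 2.56 = 50.944 kPa.
Surcharge term q·N_q = 50.944 × 16.4 = 835.48 kPa; self-weight term 0.5·γ·B·N_γ·s_γ = 0.5 × 19.9 × 3.59 × 13.2 × 0.8 = 377.21 kPa.
q_ult = 835.48 + 377.21 = 1212.7 kPa.
Net ultimate: q_net = 1212.7 − 50.944 = 1161.7 kPa.
q_all(net) = 1161.7 / 3 = 387.25 kPa.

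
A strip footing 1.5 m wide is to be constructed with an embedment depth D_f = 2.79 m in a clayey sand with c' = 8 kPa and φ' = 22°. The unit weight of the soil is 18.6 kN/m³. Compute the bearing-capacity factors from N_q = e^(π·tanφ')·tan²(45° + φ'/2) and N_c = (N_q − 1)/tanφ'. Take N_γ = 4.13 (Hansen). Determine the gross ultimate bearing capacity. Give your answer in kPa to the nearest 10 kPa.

tan22° = 0.404, so N_q = e^(π×0.404)·tan²(56°) = 3.558 × 2.198 = 7.82.
N_c = (7.82 − 1)/tan22° = 16.88.
Effective surcharge at the founding depth q = γ·D_f = 18.6 × 2.79 = 51.894 kPa.
q_ult = c·N_c + q·N_q + 0.5·γ·B·N_γ
     = 8 × 16.883 + 51.894 × 7.8211 + 0.5 × 18.6 × 1.5 × 4.13
     = 135.06 + 405.87 + 57.614 = 598.55 kPa.

q_ult ≈ 600 kPa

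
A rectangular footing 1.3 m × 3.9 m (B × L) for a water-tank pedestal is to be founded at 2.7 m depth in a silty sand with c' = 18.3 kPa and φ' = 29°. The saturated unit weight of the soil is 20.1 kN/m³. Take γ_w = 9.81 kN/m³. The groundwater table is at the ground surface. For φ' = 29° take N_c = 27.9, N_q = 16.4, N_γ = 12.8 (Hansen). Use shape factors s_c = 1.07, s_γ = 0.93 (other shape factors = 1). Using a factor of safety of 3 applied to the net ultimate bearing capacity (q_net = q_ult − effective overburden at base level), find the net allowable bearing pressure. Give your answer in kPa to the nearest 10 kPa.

γ' = 20.1 − 9.81 = 10.29 kN/m³ (submerged throughout). q = 10.29 × 2.7 = 27.783 kPa; the same γ' applies in the ½γBN_γ term.
c·N_c·s_c = 18.3 × 27.9 × 1.07 = 546.31 kPa
q·N_q = 27.783 × 16.4 = 455.64 kPa
0.5·γ·B·N_γ·s_γ = 0.5 × 10.29 × 1.3 × 12.8 × 0.93 = 79.62 kPa
q_ult = 546.31 + 455.64 + 79.62 = 1081.6 kPa.
Net ultimate: q_net = 1081.6 − 27.783 = 1053.8 kPa.
q_all(net) = 1053.8 / 3 = 351.26 kPa.

q_all(net) ≈ 350 kPa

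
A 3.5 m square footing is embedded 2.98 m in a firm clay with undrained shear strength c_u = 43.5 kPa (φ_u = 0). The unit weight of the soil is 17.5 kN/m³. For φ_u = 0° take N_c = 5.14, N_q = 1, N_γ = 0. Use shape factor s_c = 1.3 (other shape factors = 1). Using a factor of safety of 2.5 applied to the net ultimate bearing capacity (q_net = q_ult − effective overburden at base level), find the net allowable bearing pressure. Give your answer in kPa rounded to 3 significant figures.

q = γ·D_f = 17.5 × 2.98 = 52.15 kPa.
c·N_c·s_c = 43.5 × 5.14 × 1.3 = 290.67 kPa
q·N_q = 52.15 × 1 = 52.15 kPa
q_ult = 290.67 + 52.15 = 342.82 kPa.
Net ultimate: q_net = 342.82 − 52.15 = 290.67 kPa.
q_all(net) = 290.67 / 2.5 = 116.27 kPa.

q_all(net) ≈ 116 kPa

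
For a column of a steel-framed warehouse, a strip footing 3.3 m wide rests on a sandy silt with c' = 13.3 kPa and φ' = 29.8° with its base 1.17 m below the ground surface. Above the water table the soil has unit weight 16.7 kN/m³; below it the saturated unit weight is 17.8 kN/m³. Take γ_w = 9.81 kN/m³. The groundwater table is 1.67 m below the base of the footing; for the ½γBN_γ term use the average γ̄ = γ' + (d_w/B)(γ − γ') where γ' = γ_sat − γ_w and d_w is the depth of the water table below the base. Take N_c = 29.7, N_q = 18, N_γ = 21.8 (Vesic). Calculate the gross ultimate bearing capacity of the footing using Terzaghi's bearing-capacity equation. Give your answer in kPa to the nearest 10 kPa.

q_ult ≈ 1190 kPa

Effective surcharge at the founding depth q = γ·D_f = 16.7 × 1.17 = 19.539 kPa.
With d_w = 1.67 m < B, γ̄ = 7.99 + (1.67/3.3) × (16.7 − 7.99) = 12.398 kN/m³.
q_ult = c·N_c + q·N_q + 0.5·γ·B·N_γ
     = 13.3 × 29.7 + 19.539 × 18 + 0.5 × 12.398 × 3.3 × 21.8
     = 395.01 + 351.7 + 445.95 = 1192.7 kPa.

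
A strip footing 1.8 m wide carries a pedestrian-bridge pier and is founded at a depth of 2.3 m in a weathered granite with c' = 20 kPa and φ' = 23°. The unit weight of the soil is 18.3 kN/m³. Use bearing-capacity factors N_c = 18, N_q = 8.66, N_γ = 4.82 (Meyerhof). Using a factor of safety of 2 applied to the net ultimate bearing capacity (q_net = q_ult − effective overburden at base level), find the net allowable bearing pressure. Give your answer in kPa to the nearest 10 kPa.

q_all(net) ≈ 380 kPa

q = γ·D_f = 18.3 × 2.3 = 42.09 kPa.
c·N_c = 20 × 18 = 360 kPa
q·N_q = 42.09 × 8.66 = 364.5 kPa
0.5·γ·B·N_γ = 0.5 × 18.3 × 1.8 × 4.82 = 79.385 kPa
q_ult = 360 + 364.5 + 79.385 = 803.88 kPa.
Net ultimate: q_net = 803.88 − 42.09 = 761.79 kPa.
q_all(net) = 761.79 / 2 = 380.9 kPa.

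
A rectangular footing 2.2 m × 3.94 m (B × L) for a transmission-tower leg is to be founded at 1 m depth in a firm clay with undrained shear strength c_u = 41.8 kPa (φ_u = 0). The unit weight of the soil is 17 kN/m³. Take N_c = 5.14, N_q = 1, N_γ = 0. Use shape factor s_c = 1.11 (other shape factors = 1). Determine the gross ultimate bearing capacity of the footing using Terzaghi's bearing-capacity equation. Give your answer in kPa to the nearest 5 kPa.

Effective surcharge at the founding depth q = γ·D_f = 17 × 1 = 17 kPa.
q_ult = c·N_c·s_c + q·N_q
     = 41.8 × 5.14 × 1.11 + 17 × 1
     = 238.49 + 17 = 255.49 kPa.

q_ult ≈ 255 kPa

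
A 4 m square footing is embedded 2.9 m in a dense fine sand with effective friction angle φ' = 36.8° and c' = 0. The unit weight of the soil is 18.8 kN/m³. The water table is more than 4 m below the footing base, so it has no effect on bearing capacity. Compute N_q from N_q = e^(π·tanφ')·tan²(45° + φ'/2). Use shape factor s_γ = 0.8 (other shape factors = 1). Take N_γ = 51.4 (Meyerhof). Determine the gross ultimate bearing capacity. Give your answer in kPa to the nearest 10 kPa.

tan36.8° = 0.7481, so N_q = e^(π×0.7481)·tan²(63.4°) = 10.488 × 3.988 = 41.82.
q = γ·D_f = 18.8 × 2.9 = 54.52 kPa.
q·N_q = 54.52 × 41.823 = 2280.2 kPa
0.5·γ·B·N_γ·s_γ = 0.5 × 18.8 × 4 × 51.4 × 0.8 = 1546.1 kPa
q_ult = 2280.2 + 1546.1 = 3826.3 kPa.

q_ult ≈ 3830 kPa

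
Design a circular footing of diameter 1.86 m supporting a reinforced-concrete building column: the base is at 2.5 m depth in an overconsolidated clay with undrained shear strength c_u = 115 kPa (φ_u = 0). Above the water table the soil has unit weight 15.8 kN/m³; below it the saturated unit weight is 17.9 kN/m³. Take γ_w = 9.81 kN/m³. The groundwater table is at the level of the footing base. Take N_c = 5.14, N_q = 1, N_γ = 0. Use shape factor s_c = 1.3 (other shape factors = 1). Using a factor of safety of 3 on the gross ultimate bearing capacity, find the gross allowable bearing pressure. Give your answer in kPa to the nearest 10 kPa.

q_all ≈ 270 kPa

Effective surcharge at the founding depth q = γ·D_f = 15.8 × 2.5 = 39.5 kPa.
q_ult = c·N_c·s_c + q·N_q
     = 115 × 5.14 × 1.3 + 39.5 × 1
     = 768.43 + 39.5 = 807.93 kPa.
q_all = 807.93 / 3 = 269.31 kPa.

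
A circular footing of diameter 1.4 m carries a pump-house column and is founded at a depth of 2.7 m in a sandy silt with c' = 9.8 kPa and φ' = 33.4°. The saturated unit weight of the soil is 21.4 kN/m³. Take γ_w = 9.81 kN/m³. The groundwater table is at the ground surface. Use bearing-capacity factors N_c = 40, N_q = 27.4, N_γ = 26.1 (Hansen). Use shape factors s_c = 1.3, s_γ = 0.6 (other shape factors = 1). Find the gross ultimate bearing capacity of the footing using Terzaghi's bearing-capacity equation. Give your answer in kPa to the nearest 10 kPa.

γ' = 21.4 − 9.81 = 11.59 kN/m³ (submerged throughout). q = 11.59 × 2.7 = 31.293 kPa; the same γ' applies in the ½γBN_γ term.
c·N_c·s_c = 9.8 × 40 × 1.3 = 509.6 kPa
q·N_q = 31.293 × 27.4 = 857.43 kPa
0.5·γ·B·N_γ·s_γ = 0.5 × 11.59 × 1.4 × 26.1 × 0.6 = 127.05 kPa
q_ult = 509.6 + 857.43 + 127.05 = 1494.1 kPa.

q_ult ≈ 1490 kPa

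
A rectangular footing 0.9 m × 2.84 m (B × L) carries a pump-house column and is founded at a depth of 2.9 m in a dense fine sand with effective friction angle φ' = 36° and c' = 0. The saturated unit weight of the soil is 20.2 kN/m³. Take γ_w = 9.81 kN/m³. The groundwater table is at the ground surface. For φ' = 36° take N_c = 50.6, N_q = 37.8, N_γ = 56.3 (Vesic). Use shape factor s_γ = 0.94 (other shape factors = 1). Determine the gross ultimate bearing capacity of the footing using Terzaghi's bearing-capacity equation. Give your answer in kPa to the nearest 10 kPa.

With the water table at the surface the whole profile is submerged: γ' = 20.2 − 9.81 = 10.39 kN/m³, so q = γ'·D_f = 30.131 kPa; the same γ' applies in the ½γBN_γ term.
q_ult = q·N_q + 0.5·γ·B·N_γ·s_γ
     = 30.131 × 37.8 + 0.5 × 10.39 × 0.9 × 56.3 × 0.94
     = 1139 + 247.44 = 1386.4 kPa.

q_ult ≈ 1390 kPa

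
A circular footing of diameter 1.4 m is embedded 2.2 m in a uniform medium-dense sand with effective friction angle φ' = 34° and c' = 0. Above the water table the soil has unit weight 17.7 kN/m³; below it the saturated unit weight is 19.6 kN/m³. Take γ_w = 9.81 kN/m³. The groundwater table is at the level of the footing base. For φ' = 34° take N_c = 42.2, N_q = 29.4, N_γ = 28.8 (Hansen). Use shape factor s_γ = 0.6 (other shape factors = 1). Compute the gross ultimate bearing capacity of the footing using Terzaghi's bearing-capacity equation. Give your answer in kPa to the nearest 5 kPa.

Overburden at base level: q = 17.7 × 2.2 = 38.94 kPa.
Below the base the soil is submerged, so the ½γBN_γ term uses γ' = 19.6 − 9.81 = 9.79 kN/m³.
Surcharge term q·N_q = 38.94 × 29.4 = 1144.8 kPa; self-weight term 0.5·γ·B·N_γ·s_γ = 0.5 × 9.79 × 1.4 × 28.8 × 0.6 = 118.42 kPa.
q_ult = 1144.8 + 118.42 = 1263.3 kPa.

q_ult ≈ 1265 kPa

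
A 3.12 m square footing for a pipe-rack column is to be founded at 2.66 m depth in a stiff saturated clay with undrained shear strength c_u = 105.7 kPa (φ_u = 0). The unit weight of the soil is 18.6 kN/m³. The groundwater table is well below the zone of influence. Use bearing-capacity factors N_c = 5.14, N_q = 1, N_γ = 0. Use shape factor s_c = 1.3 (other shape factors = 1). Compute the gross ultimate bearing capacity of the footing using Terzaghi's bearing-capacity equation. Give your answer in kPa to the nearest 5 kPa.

q_ult ≈ 755 kPa

Overburden at base level: q = 18.6 × 2.66 = 49.476 kPa.
Cohesion term c·N_c·s_c = 105.7 × 5.14 × 1.3 = 706.29 kPa; surcharge term q·N_q = 49.476 × 1 = 49.476 kPa.
q_ult = 706.29 + 49.476 = 755.76 kPa.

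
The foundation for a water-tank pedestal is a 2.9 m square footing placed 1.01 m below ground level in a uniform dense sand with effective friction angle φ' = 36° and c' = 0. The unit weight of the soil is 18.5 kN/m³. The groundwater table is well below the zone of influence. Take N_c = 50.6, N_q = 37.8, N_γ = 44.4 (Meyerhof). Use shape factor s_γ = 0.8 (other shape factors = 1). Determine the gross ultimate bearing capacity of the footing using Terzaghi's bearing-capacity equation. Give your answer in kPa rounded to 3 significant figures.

q_ult ≈ 1660 kPa

Overburden at base level: q = 18.5 × 1.01 = 18.685 kPa.
Surcharge term q·N_q = 18.685 × 37.8 = 706.29 kPa; self-weight term 0.5·γ·B·N_γ·s_γ = 0.5 × 18.5 × 2.9 × 44.4 × 0.8 = 952.82 kPa.
q_ult = 706.29 + 952.82 = 1659.1 kPa.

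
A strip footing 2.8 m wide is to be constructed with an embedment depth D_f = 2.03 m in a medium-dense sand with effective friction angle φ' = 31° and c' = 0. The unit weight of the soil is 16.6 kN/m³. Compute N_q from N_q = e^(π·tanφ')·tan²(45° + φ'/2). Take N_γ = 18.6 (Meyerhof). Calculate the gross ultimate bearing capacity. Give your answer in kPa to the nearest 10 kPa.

q_ult ≈ 1130 kPa

tan31° = 0.6009, so N_q = e^(π×0.6009)·tan²(60.5°) = 6.604 × 3.124 = 20.63.
q = γ·D_f = 16.6 × 2.03 = 33.698 kPa.
q·N_q = 33.698 × 20.631 = 695.22 kPa
0.5·γ·B·N_γ = 0.5 × 16.6 × 2.8 × 18.6 = 432.26 kPa
q_ult = 695.22 + 432.26 = 1127.5 kPa.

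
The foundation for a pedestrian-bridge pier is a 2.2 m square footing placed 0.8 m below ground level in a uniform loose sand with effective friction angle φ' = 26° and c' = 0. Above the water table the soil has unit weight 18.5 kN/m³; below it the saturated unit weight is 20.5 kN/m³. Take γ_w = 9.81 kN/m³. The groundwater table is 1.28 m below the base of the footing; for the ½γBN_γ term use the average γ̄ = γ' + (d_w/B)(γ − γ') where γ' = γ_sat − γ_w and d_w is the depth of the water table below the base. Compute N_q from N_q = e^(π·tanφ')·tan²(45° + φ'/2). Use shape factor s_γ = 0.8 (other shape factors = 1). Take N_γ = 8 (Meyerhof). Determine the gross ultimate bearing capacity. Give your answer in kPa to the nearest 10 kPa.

q_ult ≈ 280 kPa

tan26° = 0.4877, so N_q = e^(π×0.4877)·tan²(58°) = 4.629 × 2.561 = 11.85.
Overburden at base level: q = 18.5 × 0.8 = 14.8 kPa.
The water table is 1.28 m below the base (< B = 2.2 m), so the ½γBN_γ term uses γ̄ = γ' + (d_w/B)(γ − γ') = 10.69 + (1.28/2.2)(18.5 − 10.69) = 15.234 kN/m³.
Surcharge term q·N_q = 14.8 × 11.854 = 175.44 kPa; self-weight term 0.5·γ·B·N_γ·s_γ = 0.5 × 15.234 × 2.2 × 8 × 0.8 = 107.25 kPa.
q_ult = 175.44 + 107.25 = 282.69 kPa.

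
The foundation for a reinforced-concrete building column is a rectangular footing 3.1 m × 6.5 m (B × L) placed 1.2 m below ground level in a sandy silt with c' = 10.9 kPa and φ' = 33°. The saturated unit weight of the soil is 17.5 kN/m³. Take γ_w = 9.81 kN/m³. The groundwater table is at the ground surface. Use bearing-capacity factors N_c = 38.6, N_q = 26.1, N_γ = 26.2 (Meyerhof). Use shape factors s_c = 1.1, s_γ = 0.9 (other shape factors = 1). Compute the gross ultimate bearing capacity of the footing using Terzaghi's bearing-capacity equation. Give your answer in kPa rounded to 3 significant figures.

γ' = 17.5 − 9.81 = 7.69 kN/m³ (submerged throughout). q = 7.69 × 1.2 = 9.228 kPa; the same γ' applies in the ½γBN_γ term.
c·N_c·s_c = 10.9 × 38.6 × 1.1 = 462.81 kPa
q·N_q = 9.228 × 26.1 = 240.85 kPa
0.5·γ·B·N_γ·s_γ = 0.5 × 7.69 × 3.1 × 26.2 × 0.9 = 281.06 kPa
q_ult = 462.81 + 240.85 + 281.06 = 984.73 kPa.

q_ult ≈ 985 kPa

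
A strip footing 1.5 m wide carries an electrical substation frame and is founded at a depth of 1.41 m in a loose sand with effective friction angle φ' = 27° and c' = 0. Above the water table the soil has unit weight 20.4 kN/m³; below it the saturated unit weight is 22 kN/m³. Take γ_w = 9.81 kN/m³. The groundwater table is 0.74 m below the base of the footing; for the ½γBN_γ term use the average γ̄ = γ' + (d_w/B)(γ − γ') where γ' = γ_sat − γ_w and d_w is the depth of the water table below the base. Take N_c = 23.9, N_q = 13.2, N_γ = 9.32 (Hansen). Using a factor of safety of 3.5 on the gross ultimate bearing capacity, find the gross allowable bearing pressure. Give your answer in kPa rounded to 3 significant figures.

q_all ≈ 141 kPa

q = γ·D_f = 20.4 × 1.41 = 28.764 kPa.
γ' = 12.19 kN/m³; averaging over the depth B below the base, γ̄ = γ' + (d_w/B)(γ − γ') = 16.24 kN/m³.
q·N_q = 28.764 × 13.2 = 379.68 kPa
0.5·γ·B·N_γ = 0.5 × 16.24 × 1.5 × 9.32 = 113.52 kPa
q_ult = 379.68 + 113.52 = 493.2 kPa.
q_all = 493.2 / 3.5 = 140.92 kPa.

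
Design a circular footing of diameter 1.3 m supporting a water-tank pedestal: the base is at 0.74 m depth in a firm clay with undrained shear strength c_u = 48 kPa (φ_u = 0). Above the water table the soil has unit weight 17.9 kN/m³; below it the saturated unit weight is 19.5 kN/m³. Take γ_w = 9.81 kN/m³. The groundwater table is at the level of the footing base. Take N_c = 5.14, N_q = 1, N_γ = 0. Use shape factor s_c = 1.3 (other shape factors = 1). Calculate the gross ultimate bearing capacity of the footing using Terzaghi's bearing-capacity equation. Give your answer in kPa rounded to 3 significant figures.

q_ult ≈ 334 kPa

q = γ·D_f = 17.9 × 0.74 = 13.246 kPa.
c·N_c·s_c = 48 × 5.14 × 1.3 = 320.74 kPa
q·N_q = 13.246 × 1 = 13.246 kPa
q_ult = 320.74 + 13.246 = 333.98 kPa.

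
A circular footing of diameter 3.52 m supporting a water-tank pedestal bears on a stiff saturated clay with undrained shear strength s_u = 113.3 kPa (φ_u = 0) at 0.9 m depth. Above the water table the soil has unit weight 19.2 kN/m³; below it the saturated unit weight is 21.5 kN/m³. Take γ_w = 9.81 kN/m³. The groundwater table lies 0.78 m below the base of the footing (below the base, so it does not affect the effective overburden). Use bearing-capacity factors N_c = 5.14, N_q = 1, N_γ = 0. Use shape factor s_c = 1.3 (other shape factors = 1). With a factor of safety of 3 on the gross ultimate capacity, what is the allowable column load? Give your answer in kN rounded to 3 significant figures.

P_all ≈ 2510 kN

Effective surcharge at the founding depth q = γ·D_f = 19.2 × 0.9 = 17.28 kPa.
q_ult = c·N_c·s_c + q·N_q
     = 113.3 × 5.14 × 1.3 + 17.28 × 1
     = 757.07 + 17.28 = 774.35 kPa.
Gross allowable pressure q_all = 774.35 / 3 = 258.12 kPa.
Footing area = 9.7314 m², so allowable column load = 258.12 × 9.7314 = 2511.8 kN.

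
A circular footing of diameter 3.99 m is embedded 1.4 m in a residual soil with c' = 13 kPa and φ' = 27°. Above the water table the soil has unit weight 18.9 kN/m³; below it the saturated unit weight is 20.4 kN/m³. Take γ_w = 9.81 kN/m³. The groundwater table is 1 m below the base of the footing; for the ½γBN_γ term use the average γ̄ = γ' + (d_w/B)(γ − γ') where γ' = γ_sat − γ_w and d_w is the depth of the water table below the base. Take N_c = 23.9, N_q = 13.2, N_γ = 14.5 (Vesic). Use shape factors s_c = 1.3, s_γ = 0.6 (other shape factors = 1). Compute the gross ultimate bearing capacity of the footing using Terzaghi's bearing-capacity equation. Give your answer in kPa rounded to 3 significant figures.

q_ult ≈ 973 kPa

Overburden at base level: q = 18.9 × 1.4 = 26.46 kPa.
The water table is 1 m below the base (< B = 3.99 m), so the ½γBN_γ term uses γ̄ = γ' + (d_w/B)(γ − γ') = 10.59 + (1/3.99)(18.9 − 10.59) = 12.673 kN/m³.
Cohesion term c·N_c·s_c = 13 × 23.9 × 1.3 = 403.91 kPa; surcharge term q·N_q = 26.46 × 13.2 = 349.27 kPa; self-weight term 0.5·γ·B·N_γ·s_γ = 0.5 × 12.673 × 3.99 × 14.5 × 0.6 = 219.95 kPa.
q_ult = 403.91 + 349.27 + 219.95 = 973.14 kPa.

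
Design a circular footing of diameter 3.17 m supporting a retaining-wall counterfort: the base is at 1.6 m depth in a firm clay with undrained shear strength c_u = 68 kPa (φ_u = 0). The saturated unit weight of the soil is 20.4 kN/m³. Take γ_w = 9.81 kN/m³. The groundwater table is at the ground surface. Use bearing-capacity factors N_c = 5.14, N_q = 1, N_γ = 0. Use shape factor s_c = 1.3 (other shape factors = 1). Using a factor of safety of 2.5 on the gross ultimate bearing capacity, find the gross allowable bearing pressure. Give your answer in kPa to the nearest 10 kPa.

q_all ≈ 190 kPa

Water table at ground surface, so effective unit weight γ' = 20.4 − 9.81 = 10.59 kN/m³ is used throughout; overburden q = 10.59 × 1.6 = 16.944 kPa.
Cohesion term c·N_c·s_c = 68 × 5.14 × 1.3 = 454.38 kPa; surcharge term q·N_q = 16.944 × 1 = 16.944 kPa.
q_ult = 454.38 + 16.944 = 471.32 kPa.
q_all = 471.32 / 2.5 = 188.53 kPa.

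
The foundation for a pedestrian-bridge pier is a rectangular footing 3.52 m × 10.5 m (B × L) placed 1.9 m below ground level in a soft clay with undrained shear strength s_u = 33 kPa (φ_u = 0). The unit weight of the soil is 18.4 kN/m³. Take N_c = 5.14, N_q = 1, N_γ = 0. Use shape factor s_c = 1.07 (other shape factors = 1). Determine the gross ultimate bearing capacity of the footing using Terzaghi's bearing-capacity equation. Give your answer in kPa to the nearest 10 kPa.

q_ult ≈ 220 kPa

Effective surcharge at the founding depth q = γ·D_f = 18.4 × 1.9 = 34.96 kPa.
q_ult = c·N_c·s_c + q·N_q
     = 33 × 5.14 × 1.07 + 34.96 × 1
     = 181.49 + 34.96 = 216.45 kPa.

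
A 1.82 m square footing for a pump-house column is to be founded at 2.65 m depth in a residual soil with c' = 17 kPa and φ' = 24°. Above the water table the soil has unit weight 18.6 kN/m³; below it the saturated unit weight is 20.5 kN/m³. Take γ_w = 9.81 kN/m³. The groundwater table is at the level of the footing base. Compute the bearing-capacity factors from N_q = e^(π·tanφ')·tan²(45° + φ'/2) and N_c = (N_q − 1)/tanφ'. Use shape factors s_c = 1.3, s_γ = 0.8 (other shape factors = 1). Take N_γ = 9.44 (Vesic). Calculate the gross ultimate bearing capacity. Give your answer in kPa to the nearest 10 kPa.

tan24° = 0.4452, so N_q = e^(π×0.4452)·tan²(57°) = 4.05 × 2.371 = 9.6.
N_c = (9.6 − 1)/tan24° = 19.32.
q = γ·D_f = 18.6 × 2.65 = 49.29 kPa.
For the ½γBN_γ term take γ' = 20.5 − 9.81 = 10.69 kN/m³ (soil below base is submerged).
c·N_c·s_c = 17 × 19.324 × 1.3 = 427.05 kPa
q·N_q = 49.29 × 9.6034 = 473.35 kPa
0.5·γ·B·N_γ·s_γ = 0.5 × 10.69 × 1.82 × 9.44 × 0.8 = 73.465 kPa
q_ult = 427.05 + 473.35 + 73.465 = 973.87 kPa.

q_ult ≈ 970 kPa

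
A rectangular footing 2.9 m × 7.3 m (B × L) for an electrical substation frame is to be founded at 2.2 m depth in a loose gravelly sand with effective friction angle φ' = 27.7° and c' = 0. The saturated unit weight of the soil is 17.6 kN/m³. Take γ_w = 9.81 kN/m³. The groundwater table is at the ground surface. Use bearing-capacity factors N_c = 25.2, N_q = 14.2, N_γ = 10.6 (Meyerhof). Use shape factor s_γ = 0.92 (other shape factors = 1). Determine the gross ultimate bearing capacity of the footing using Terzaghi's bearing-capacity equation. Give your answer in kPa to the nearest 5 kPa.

q_ult ≈ 355 kPa

With the water table at the surface the whole profile is submerged: γ' = 17.6 − 9.81 = 7.79 kN/m³, so q = γ'·D_f = 17.138 kPa; the same γ' applies in the ½γBN_γ term.
q_ult = q·N_q + 0.5·γ·B·N_γ·s_γ
     = 17.138 × 14.2 + 0.5 × 7.79 × 2.9 × 10.6 × 0.92
     = 243.36 + 110.15 = 353.51 kPa.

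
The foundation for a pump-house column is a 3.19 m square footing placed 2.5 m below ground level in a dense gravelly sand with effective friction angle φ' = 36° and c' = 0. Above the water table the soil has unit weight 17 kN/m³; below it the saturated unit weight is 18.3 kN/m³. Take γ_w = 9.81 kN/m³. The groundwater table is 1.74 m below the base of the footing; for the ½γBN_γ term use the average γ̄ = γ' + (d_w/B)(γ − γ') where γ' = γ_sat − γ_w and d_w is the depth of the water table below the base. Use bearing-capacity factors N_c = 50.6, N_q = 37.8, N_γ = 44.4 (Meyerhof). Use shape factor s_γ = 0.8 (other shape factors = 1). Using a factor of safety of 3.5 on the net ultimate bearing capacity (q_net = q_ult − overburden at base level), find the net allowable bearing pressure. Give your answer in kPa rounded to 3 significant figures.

Overburden at base level: q = 17 × 2.5 = 42.5 kPa.
The water table is 1.74 m below the base (< B = 3.19 m), so the ½γBN_γ term uses γ̄ = γ' + (d_w/B)(γ − γ') = 8.49 + (1.74/3.19)(17 − 8.49) = 13.132 kN/m³.
Surcharge term q·N_q = 42.5 × 37.8 = 1606.5 kPa; self-weight term 0.5·γ·B·N_γ·s_γ = 0.5 × 13.132 × 3.19 × 44.4 × 0.8 = 743.98 kPa.
q_ult = 1606.5 + 743.98 = 2350.5 kPa.
q_net = 2350.5 − 42.5 = 2308 kPa.
q_all(net) = 2308 / 3.5 = 659.42 kPa.

q_all(net) ≈ 659 kPa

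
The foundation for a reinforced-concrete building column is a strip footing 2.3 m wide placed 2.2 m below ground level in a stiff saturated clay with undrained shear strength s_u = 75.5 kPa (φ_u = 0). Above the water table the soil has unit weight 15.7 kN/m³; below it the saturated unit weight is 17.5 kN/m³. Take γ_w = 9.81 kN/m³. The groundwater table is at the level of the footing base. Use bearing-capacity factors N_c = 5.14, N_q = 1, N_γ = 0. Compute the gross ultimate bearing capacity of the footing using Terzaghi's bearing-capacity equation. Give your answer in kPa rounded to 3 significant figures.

Effective surcharge at the founding depth q = γ·D_f = 15.7 × 2.2 = 34.54 kPa.
q_ult = c·N_c + q·N_q
     = 75.5 × 5.14 + 34.54 × 1
     = 388.07 + 34.54 = 422.61 kPa.

q_ult ≈ 423 kPa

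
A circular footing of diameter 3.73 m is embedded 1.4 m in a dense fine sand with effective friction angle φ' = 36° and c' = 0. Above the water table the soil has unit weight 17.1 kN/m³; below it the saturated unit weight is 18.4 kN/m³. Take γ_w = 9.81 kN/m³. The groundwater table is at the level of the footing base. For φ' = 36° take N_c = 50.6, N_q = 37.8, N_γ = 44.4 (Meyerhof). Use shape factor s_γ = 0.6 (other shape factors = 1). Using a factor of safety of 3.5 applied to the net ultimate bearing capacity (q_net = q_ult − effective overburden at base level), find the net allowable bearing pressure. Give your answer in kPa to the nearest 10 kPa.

q_all(net) ≈ 370 kPa

q = γ·D_f = 17.1 × 1.4 = 23.94 kPa.
For the ½γBN_γ term take γ' = 18.4 − 9.81 = 8.59 kN/m³ (soil below base is submerged).
q·N_q = 23.94 × 37.8 = 904.93 kPa
0.5·γ·B·N_γ·s_γ = 0.5 × 8.59 × 3.73 × 44.4 × 0.6 = 426.78 kPa
q_ult = 904.93 + 426.78 = 1331.7 kPa.
Net ultimate: q_net = 1331.7 − 23.94 = 1307.8 kPa.
q_all(net) = 1307.8 / 3.5 = 373.65 kPa.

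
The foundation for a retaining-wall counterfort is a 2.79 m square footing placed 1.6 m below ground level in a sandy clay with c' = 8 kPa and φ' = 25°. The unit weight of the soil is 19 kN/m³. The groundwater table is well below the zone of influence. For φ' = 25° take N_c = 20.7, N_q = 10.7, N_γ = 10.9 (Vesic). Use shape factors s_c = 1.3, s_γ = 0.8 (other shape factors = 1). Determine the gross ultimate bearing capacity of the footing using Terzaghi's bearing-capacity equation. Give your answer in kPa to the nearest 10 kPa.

Overburden at base level: q = 19 × 1.6 = 30.4 kPa.
Cohesion term c·N_c·s_c = 8 × 20.7 × 1.3 = 215.28 kPa; surcharge term q·N_q = 30.4 × 10.7 = 325.28 kPa; self-weight term 0.5·γ·B·N_γ·s_γ = 0.5 × 19 × 2.79 × 10.9 × 0.8 = 231.12 kPa.
q_ult = 215.28 + 325.28 + 231.12 = 771.68 kPa.

q_ult ≈ 770 kPa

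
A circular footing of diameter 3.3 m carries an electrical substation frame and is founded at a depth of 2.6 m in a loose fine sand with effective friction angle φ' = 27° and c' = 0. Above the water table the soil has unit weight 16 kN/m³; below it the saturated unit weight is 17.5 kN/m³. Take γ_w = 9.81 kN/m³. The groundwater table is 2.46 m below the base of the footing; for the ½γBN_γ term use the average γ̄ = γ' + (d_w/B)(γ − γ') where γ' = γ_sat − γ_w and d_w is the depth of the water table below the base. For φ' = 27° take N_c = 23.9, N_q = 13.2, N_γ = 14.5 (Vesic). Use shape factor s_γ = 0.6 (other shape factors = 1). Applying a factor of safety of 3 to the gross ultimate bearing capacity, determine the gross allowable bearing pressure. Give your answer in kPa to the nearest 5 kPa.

Overburden at base level: q = 16 × 2.6 = 41.6 kPa.
The water table is 2.46 m below the base (< B = 3.3 m), so the ½γBN_γ term uses γ̄ = γ' + (d_w/B)(γ − γ') = 7.69 + (2.46/3.3)(16 − 7.69) = 13.885 kN/m³.
Surcharge term q·N_q = 41.6 × 13.2 = 549.12 kPa; self-weight term 0.5·γ·B·N_γ·s_γ = 0.5 × 13.885 × 3.3 × 14.5 × 0.6 = 199.32 kPa.
q_ult = 549.12 + 199.32 = 748.44 kPa.
q_all = q_ult / FS = 748.44 / 3 = 249.48 kPa.

q_all ≈ 250 kPa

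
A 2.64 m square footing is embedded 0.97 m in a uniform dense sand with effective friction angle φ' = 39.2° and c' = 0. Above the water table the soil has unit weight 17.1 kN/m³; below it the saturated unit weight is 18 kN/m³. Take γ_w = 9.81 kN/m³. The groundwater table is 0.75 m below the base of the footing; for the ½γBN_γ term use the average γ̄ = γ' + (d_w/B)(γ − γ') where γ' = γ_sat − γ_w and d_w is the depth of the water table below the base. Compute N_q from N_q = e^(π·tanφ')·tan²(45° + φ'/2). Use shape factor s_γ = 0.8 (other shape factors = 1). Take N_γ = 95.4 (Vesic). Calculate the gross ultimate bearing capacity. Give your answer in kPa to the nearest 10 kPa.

q_ult ≈ 2030 kPa

tan39.2° = 0.8156, so N_q = e^(π×0.8156)·tan²(64.6°) = 12.965 × 4.435 = 57.5.
Overburden at base level: q = 17.1 × 0.97 = 16.587 kPa.
The water table is 0.75 m below the base (< B = 2.64 m), so the ½γBN_γ term uses γ̄ = γ' + (d_w/B)(γ − γ') = 8.19 + (0.75/2.64)(17.1 − 8.19) = 10.721 kN/m³.
Surcharge term q·N_q = 16.587 × 57.501 = 953.76 kPa; self-weight term 0.5·γ·B·N_γ·s_γ = 0.5 × 10.721 × 2.64 × 95.4 × 0.8 = 1080.1 kPa.
q_ult = 953.76 + 1080.1 = 2033.8 kPa.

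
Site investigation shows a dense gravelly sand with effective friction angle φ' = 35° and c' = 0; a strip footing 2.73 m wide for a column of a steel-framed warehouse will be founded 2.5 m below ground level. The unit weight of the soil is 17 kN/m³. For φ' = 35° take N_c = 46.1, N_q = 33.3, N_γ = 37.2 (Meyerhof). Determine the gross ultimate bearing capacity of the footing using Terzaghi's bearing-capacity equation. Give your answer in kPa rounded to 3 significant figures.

q_ult ≈ 2280 kPa

Effective surcharge at the founding depth q = γ·D_f = 17 × 2.5 = 42.5 kPa.
q_ult = q·N_q + 0.5·γ·B·N_γ
     = 42.5 × 33.3 + 0.5 × 17 × 2.73 × 37.2
     = 1415.2 + 863.23 = 2278.5 kPa.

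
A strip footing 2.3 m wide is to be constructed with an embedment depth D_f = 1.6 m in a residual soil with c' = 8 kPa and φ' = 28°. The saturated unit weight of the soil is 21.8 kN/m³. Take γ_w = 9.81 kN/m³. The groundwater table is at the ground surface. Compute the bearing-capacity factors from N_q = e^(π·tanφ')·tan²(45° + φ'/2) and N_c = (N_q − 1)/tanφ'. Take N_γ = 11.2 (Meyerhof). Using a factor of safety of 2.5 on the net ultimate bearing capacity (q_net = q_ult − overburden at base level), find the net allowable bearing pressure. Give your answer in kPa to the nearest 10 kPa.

q_all(net) ≈ 250 kPa

N_q = e^(π·tan28°)·tan²(59°) = 14.72; N_c = (N_q − 1)/tanφ' = 25.8.
Water table at ground surface, so effective unit weight γ' = 21.8 − 9.81 = 11.99 kN/m³ is used throughout; overburden q = 11.99 × 1.6 = 19.184 kPa; the same γ' applies in the ½γBN_γ term.
Cohesion term c·N_c = 8 × 25.803 = 206.43 kPa; surcharge term q·N_q = 19.184 × 14.72 = 282.39 kPa; self-weight term 0.5·γ·B·N_γ = 0.5 × 11.99 × 2.3 × 11.2 = 154.43 kPa.
q_ult = 206.43 + 282.39 + 154.43 = 643.24 kPa.
q_net = 643.24 − 19.184 = 624.06 kPa.
q_all(net) = 624.06 / 2.5 = 249.62 kPa.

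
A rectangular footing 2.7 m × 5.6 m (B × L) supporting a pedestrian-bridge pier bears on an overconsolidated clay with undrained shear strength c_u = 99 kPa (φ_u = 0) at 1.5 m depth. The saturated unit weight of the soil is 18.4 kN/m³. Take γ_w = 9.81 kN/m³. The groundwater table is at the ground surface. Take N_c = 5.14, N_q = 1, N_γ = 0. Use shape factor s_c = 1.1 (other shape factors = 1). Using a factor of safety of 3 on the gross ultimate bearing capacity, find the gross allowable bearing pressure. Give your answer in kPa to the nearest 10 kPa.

q_all ≈ 190 kPa

γ' = 18.4 − 9.81 = 8.59 kN/m³ (submerged throughout). q = 8.59 × 1.5 = 12.885 kPa.
c·N_c·s_c = 99 × 5.14 × 1.1 = 559.75 kPa
q·N_q = 12.885 × 1 = 12.885 kPa
q_ult = 559.75 + 12.885 = 572.63 kPa.
q_all = 572.63 / 3 = 190.88 kPa.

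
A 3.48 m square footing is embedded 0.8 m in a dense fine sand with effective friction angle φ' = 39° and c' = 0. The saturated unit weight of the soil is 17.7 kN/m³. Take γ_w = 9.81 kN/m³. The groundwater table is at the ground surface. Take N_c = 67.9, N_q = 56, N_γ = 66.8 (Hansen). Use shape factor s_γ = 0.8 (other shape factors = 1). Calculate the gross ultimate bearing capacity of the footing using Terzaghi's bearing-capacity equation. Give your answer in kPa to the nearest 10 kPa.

With the water table at the surface the whole profile is submerged: γ' = 17.7 − 9.81 = 7.89 kN/m³, so q = γ'·D_f = 6.312 kPa; the same γ' applies in the ½γBN_γ term.
q_ult = q·N_q + 0.5·γ·B·N_γ·s_γ
     = 6.312 × 56 + 0.5 × 7.89 × 3.48 × 66.8 × 0.8
     = 353.47 + 733.66 = 1087.1 kPa.

q_ult ≈ 1090 kPa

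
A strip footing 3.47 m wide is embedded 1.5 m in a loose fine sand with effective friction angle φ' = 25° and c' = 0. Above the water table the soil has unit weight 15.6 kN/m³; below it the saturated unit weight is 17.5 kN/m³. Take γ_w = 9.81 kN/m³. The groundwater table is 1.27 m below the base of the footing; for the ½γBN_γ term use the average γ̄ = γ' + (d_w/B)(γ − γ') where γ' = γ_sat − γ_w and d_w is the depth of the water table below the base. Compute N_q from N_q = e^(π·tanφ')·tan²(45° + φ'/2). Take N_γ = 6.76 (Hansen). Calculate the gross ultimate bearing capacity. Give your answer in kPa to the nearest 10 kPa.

tan25° = 0.4663, so N_q = e^(π×0.4663)·tan²(57.5°) = 4.327 × 2.464 = 10.66.
q = γ·D_f = 15.6 × 1.5 = 23.4 kPa.
γ' = 7.69 kN/m³; averaging over the depth B below the base, γ̄ = γ' + (d_w/B)(γ − γ') = 10.585 kN/m³.
q·N_q = 23.4 × 10.662 = 249.49 kPa
0.5·γ·B·N_γ = 0.5 × 10.585 × 3.47 × 6.76 = 124.15 kPa
q_ult = 249.49 + 124.15 = 373.64 kPa.

q_ult ≈ 370 kPa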